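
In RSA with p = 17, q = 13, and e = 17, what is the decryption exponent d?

φ(n) = (p−1)(q−1) = 16·12 = 192.
Need d with 17·d ≡ 1 (mod 192). Apply the extended Euclidean algorithm:
192 = 11*17 + 5
17 = 3*5 + 2
5 = 2*2 + 1
2 = 2*1 + 0
Back-substitute:
1 = 5 − 2·2
1 = −2·17 + 7·5
1 = 7·192 − 79·17
So 17·(-79) ≡ 1 (mod 192), hence d ≡ -79 ≡ 113 (mod 192).

113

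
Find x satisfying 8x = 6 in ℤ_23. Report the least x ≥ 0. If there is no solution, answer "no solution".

18

First find gcd(8, 23):
23 = 2*8 + 7
8 = 1*7 + 1
7 = 7*1 + 0
gcd = 1, so a unique solution mod 23 exists.
Back-substitute for the Bézout coefficients:
1 = 8 − 7
1 = −23 + 3·8
So 8·(3) ≡ 1 (mod 23), giving 8⁻¹ ≡ 3.
x ≡ 8⁻¹·6 ≡ 3·6 ≡ 18 (mod 23).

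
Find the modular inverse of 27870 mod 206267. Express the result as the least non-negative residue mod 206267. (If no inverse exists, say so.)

172126

Extended Euclidean algorithm:
206267 = 7×27870 + 11177
27870 = 2×11177 + 5516
11177 = 2×5516 + 145
5516 = 38×145 + 6
145 = 24×6 + 1
6 = 6×1 + 0
The gcd is 1. Working backward:
1 = 145 − 24·6
1 = −24·5516 + 913·145
1 = 913·11177 − 1850·5516
1 = −1850·27870 + 4613·11177
1 = 4613·206267 − 34141·27870
Thus 27870·(-34141) ≡ 1 (mod 206267); reducing, -34141 mod 206267 = 172126.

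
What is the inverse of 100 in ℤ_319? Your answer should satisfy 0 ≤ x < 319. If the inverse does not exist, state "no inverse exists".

67

Apply the Euclidean algorithm to 319 and 100:
319 = 3×100 + 19
100 = 5×19 + 5
19 = 3×5 + 4
5 = 1×4 + 1
4 = 4×1 + 0
The gcd is 1. Working backward:
1 = 5 − 4
1 = −19 + 4·5
1 = 4·100 − 21·19
1 = −21·319 + 67·100
So 100·67 ≡ 1 (mod 319).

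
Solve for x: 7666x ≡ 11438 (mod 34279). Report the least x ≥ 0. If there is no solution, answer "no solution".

First find gcd(7666, 34279):
34279 = 4×7666 + 3615
7666 = 2×3615 + 436
3615 = 8×436 + 127
436 = 3×127 + 55
127 = 2×55 + 17
55 = 3×17 + 4
17 = 4×4 + 1
4 = 4×1 + 0
gcd = 1, so a unique solution mod 34279 exists.
Back-substitute for the Bézout coefficients:
1 = 17 − 4·4
1 = −4·55 + 13·17
1 = 13·127 − 30·55
1 = −30·436 + 103·127
1 = 103·3615 − 854·436
1 = −854·7666 + 1811·3615
1 = 1811·34279 − 8098·7666
So 7666·(-8098) ≡ 1 (mod 34279), giving 7666⁻¹ ≡ 26181.
x ≡ 7666⁻¹·11438 ≡ 26181·11438 ≡ 31213 (mod 34279).

31213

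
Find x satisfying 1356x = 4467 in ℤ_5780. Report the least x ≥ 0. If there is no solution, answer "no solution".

no solution

gcd(1356, 5780):
5780 = 4·1356 + 356
1356 = 3·356 + 288
356 = 1·288 + 68
288 = 4·68 + 16
68 = 4·16 + 4
16 = 4·4 + 0
gcd = 4, but 4 ∤ 4467, so the congruence has no solution.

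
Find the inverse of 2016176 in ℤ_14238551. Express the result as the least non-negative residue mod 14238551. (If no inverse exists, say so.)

1739953

Apply the Euclidean algorithm to 14238551 and 2016176:
14238551 = 7·2016176 + 125319
2016176 = 16·125319 + 11072
125319 = 11·11072 + 3527
11072 = 3·3527 + 491
3527 = 7·491 + 90
491 = 5·90 + 41
90 = 2·41 + 8
41 = 5·8 + 1
8 = 8·1 + 0
The gcd is 1. Working backward:
1 = 41 − 5·8
1 = −5·90 + 11·41
1 = 11·491 − 60·90
1 = −60·3527 + 431·491
1 = 431·11072 − 1353·3527
1 = −1353·125319 + 15314·11072
1 = 15314·2016176 − 246377·125319
1 = −246377·14238551 + 1739953·2016176
So 2016176·1739953 ≡ 1 (mod 14238551).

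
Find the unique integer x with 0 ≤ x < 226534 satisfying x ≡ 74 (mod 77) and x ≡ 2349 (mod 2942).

22943

Write x = 74 + 77·k. Then 77·k ≡ 2349 − 74 ≡ 2275 (mod 2942).
Need 77⁻¹ mod 2942. Extended Euclid on (2942, 77):
2942 = 38×77 + 16
77 = 4×16 + 13
16 = 1×13 + 3
13 = 4×3 + 1
3 = 3×1 + 0
Back-substitute:
1 = 13 − 4·3
1 = −4·16 + 5·13
1 = 5·77 − 24·16
1 = −24·2942 + 917·77
77⁻¹ ≡ 917 (mod 2942), so k ≡ 917·2275 ≡ 297 (mod 2942).
x = 74 + 77·297 = 22943.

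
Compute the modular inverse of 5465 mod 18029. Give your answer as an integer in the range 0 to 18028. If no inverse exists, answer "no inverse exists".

12457

Apply the Euclidean algorithm to 18029 and 5465:
18029 = 3*5465 + 1634
5465 = 3*1634 + 563
1634 = 2*563 + 508
563 = 1*508 + 55
508 = 9*55 + 13
55 = 4*13 + 3
13 = 4*3 + 1
3 = 3*1 + 0
The gcd is 1. Working backward:
1 = 13 − 4·3
1 = −4·55 + 17·13
1 = 17·508 − 157·55
1 = −157·563 + 174·508
1 = 174·1634 − 505·563
1 = −505·5465 + 1689·1634
1 = 1689·18029 − 5572·5465
Thus 5465·(-5572) ≡ 1 (mod 18029); reducing, -5572 mod 18029 = 12457.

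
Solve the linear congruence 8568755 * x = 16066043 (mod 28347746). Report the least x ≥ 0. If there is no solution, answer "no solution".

9559417

First find gcd(8568755, 28347746):
28347746 = 3×8568755 + 2641481
8568755 = 3×2641481 + 644312
2641481 = 4×644312 + 64233
644312 = 10×64233 + 1982
64233 = 32×1982 + 809
1982 = 2×809 + 364
809 = 2×364 + 81
364 = 4×81 + 40
81 = 2×40 + 1
40 = 40×1 + 0
gcd = 1, so a unique solution mod 28347746 exists.
Back-substitute for the Bézout coefficients:
1 = 81 − 2·40
1 = −2·364 + 9·81
1 = 9·809 − 20·364
1 = −20·1982 + 49·809
1 = 49·64233 − 1588·1982
1 = −1588·644312 + 15929·64233
1 = 15929·2641481 − 65304·644312
1 = −65304·8568755 + 211841·2641481
1 = 211841·28347746 − 700827·8568755
So 8568755·(-700827) ≡ 1 (mod 28347746), giving 8568755⁻¹ ≡ 27646919.
x ≡ 8568755⁻¹·16066043 ≡ 27646919·16066043 ≡ 9559417 (mod 28347746).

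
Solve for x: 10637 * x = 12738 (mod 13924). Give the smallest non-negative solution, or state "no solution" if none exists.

First find gcd(10637, 13924):
13924 = 1·10637 + 3287
10637 = 3·3287 + 776
3287 = 4·776 + 183
776 = 4·183 + 44
183 = 4·44 + 7
44 = 6·7 + 2
7 = 3·2 + 1
2 = 2·1 + 0
gcd = 1, so a unique solution mod 13924 exists.
Back-substitute for the Bézout coefficients:
1 = 7 − 3·2
1 = −3·44 + 19·7
1 = 19·183 − 79·44
1 = −79·776 + 335·183
1 = 335·3287 − 1419·776
1 = −1419·10637 + 4592·3287
1 = 4592·13924 − 6011·10637
So 10637·(-6011) ≡ 1 (mod 13924), giving 10637⁻¹ ≡ 7913.
x ≡ 10637⁻¹·12738 ≡ 7913·12738 ≡ 13882 (mod 13924).

13882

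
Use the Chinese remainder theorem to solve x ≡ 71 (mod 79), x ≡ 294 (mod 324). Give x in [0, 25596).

Write x = 71 + 79·k. Then 79·k ≡ 294 − 71 ≡ 223 (mod 324).
Need 79⁻¹ mod 324. Extended Euclid on (324, 79):
324 = 4·79 + 8
79 = 9·8 + 7
8 = 1·7 + 1
7 = 7·1 + 0
Back-substitute:
1 = 8 − 7
1 = −79 + 10·8
1 = 10·324 − 41·79
79⁻¹ ≡ 283 (mod 324), so k ≡ 283·223 ≡ 253 (mod 324).
x = 71 + 79·253 = 20058.

20058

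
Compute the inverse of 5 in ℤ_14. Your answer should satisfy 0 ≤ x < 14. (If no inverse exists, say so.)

3

Extended Euclidean algorithm:
14 = 2*5 + 4
5 = 1*4 + 1
4 = 4*1 + 0
Since gcd(5, 14) = 1, back-substitute to write 1 as a combination:
1 = 5 − 4
1 = −14 + 3·5
So 5·3 ≡ 1 (mod 14).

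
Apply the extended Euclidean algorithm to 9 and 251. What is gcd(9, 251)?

1

Apply Euclid's algorithm to 251 and 9:
251 = 27*9 + 8
9 = 1*8 + 1
8 = 8*1 + 0
gcd(9, 251) = 1.
Back-substituting:
1 = 9 − 8
1 = −251 + 28·9
So 1 = (-1)·251 + (28)·9.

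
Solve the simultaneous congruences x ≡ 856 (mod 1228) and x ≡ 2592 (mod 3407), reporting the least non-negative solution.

84360

Write x = 856 + 1228·k. Then 1228·k ≡ 2592 − 856 ≡ 1736 (mod 3407).
Need 1228⁻¹ mod 3407. Extended Euclid on (3407, 1228):
3407 = 2*1228 + 951
1228 = 1*951 + 277
951 = 3*277 + 120
277 = 2*120 + 37
120 = 3*37 + 9
37 = 4*9 + 1
9 = 9*1 + 0
Back-substitute:
1 = 37 − 4·9
1 = −4·120 + 13·37
1 = 13·277 − 30·120
1 = −30·951 + 103·277
1 = 103·1228 − 133·951
1 = −133·3407 + 369·1228
1228⁻¹ ≡ 369 (mod 3407), so k ≡ 369·1736 ≡ 68 (mod 3407).
x = 856 + 1228·68 = 84360.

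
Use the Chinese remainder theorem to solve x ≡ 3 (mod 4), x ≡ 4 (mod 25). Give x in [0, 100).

Write x = 3 + 4·k. Then 4·k ≡ 4 − 3 ≡ 1 (mod 25).
Need 4⁻¹ mod 25. Extended Euclid on (25, 4):
25 = 6*4 + 1
4 = 4*1 + 0
Back-substitute:
1 = 25 − 6·4
4⁻¹ ≡ 19 (mod 25), so k ≡ 19·1 ≡ 19 (mod 25).
x = 3 + 4·19 = 79.

79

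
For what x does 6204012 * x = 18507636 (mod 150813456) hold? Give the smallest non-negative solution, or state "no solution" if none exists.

First find gcd(6204012, 150813456):
150813456 = 24×6204012 + 1917168
6204012 = 3×1917168 + 452508
1917168 = 4×452508 + 107136
452508 = 4×107136 + 23964
107136 = 4×23964 + 11280
23964 = 2×11280 + 1404
11280 = 8×1404 + 48
1404 = 29×48 + 12
48 = 4×12 + 0
gcd = 12 and 12 | 18507636, so solutions exist. Divide through by 12: 517001x ≡ 1542303 (mod 12567788).
Now find 517001⁻¹ mod 12567788:
12567788 = 24*517001 + 159764
517001 = 3*159764 + 37709
159764 = 4*37709 + 8928
37709 = 4*8928 + 1997
8928 = 4*1997 + 940
1997 = 2*940 + 117
940 = 8*117 + 4
117 = 29*4 + 1
4 = 4*1 + 0
Back-substitute:
1 = 117 − 29·4
1 = −29·940 + 233·117
1 = 233·1997 − 495·940
1 = −495·8928 + 2213·1997
1 = 2213·37709 − 9347·8928
1 = −9347·159764 + 39601·37709
1 = 39601·517001 − 128150·159764
1 = −128150·12567788 + 3115201·517001
So 517001⁻¹ ≡ 3115201 (mod 12567788).
Then x ≡ 3115201·1542303 ≡ 6470019 (mod 12567788); the smallest non-negative solution is x = 6470019.

6470019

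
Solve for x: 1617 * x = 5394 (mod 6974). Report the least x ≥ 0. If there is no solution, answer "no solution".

no solution

gcd(1617, 6974):
6974 = 4*1617 + 506
1617 = 3*506 + 99
506 = 5*99 + 11
99 = 9*11 + 0
gcd = 11, but 11 ∤ 5394, so the congruence has no solution.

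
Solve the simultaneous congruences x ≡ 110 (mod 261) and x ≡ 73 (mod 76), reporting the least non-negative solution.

Write x = 110 + 261·k. Then 261·k ≡ 73 − 110 ≡ 39 (mod 76).
Need 261⁻¹ mod 76. Extended Euclid on (76, 33):
76 = 2×33 + 10
33 = 3×10 + 3
10 = 3×3 + 1
3 = 3×1 + 0
Back-substitute:
1 = 10 − 3·3
1 = −3·33 + 10·10
1 = 10·76 − 23·33
261⁻¹ ≡ 53 (mod 76), so k ≡ 53·39 ≡ 15 (mod 76).
x = 110 + 261·15 = 4025.

4025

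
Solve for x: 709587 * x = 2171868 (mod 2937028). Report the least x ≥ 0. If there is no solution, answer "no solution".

First find gcd(709587, 2937028):
2937028 = 4×709587 + 98680
709587 = 7×98680 + 18827
98680 = 5×18827 + 4545
18827 = 4×4545 + 647
4545 = 7×647 + 16
647 = 40×16 + 7
16 = 2×7 + 2
7 = 3×2 + 1
2 = 2×1 + 0
gcd = 1, so a unique solution mod 2937028 exists.
Back-substitute for the Bézout coefficients:
1 = 7 − 3·2
1 = −3·16 + 7·7
1 = 7·647 − 283·16
1 = −283·4545 + 1988·647
1 = 1988·18827 − 8235·4545
1 = −8235·98680 + 43163·18827
1 = 43163·709587 − 310376·98680
1 = −310376·2937028 + 1284667·709587
So 709587·(1284667) ≡ 1 (mod 2937028), giving 709587⁻¹ ≡ 1284667.
x ≡ 709587⁻¹·2171868 ≡ 1284667·2171868 ≡ 477432 (mod 2937028).

477432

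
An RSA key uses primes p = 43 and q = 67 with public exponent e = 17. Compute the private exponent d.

2609

φ(n) = (p−1)(q−1) = 42·66 = 2772.
Need d with 17·d ≡ 1 (mod 2772). Apply the extended Euclidean algorithm:
2772 = 163·17 + 1
17 = 17·1 + 0
Back-substitute:
1 = 2772 − 163·17
So 17·(-163) ≡ 1 (mod 2772), hence d ≡ -163 ≡ 2609 (mod 2772).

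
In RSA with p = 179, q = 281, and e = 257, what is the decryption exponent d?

φ(n) = (p−1)(q−1) = 178·280 = 49840.
Need d with 257·d ≡ 1 (mod 49840). Apply the extended Euclidean algorithm:
49840 = 193·257 + 239
257 = 1·239 + 18
239 = 13·18 + 5
18 = 3·5 + 3
5 = 1·3 + 2
3 = 1·2 + 1
2 = 2·1 + 0
Back-substitute:
1 = 3 − 2
1 = −5 + 2·3
1 = 2·18 − 7·5
1 = −7·239 + 93·18
1 = 93·257 − 100·239
1 = −100·49840 + 19393·257
So 257·19393 ≡ 1 (mod 49840), hence d = 19393.

19393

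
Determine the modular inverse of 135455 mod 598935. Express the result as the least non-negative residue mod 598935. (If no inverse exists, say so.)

no inverse exists

Euclidean algorithm on 598935, 135455:
598935 = 4×135455 + 57115
135455 = 2×57115 + 21225
57115 = 2×21225 + 14665
21225 = 1×14665 + 6560
14665 = 2×6560 + 1545
6560 = 4×1545 + 380
1545 = 4×380 + 25
380 = 15×25 + 5
25 = 5×5 + 0
The gcd is 5, not 1, hence no inverse exists.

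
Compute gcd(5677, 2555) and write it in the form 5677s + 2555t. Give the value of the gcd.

Repeated division:
5677 = 2·2555 + 567
2555 = 4·567 + 287
567 = 1·287 + 280
287 = 1·280 + 7
280 = 40·7 + 0
gcd(5677, 2555) = 7.
Back-substituting:
7 = 287 − 280
7 = −567 + 2·287
7 = 2·2555 − 9·567
7 = −9·5677 + 20·2555
So 7 = (-9)·5677 + (20)·2555.

7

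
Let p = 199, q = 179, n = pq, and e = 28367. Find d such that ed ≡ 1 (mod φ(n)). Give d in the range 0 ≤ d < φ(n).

28187

φ(n) = (p−1)(q−1) = 198·178 = 35244.
Need d with 28367·d ≡ 1 (mod 35244). Apply the extended Euclidean algorithm:
35244 = 1×28367 + 6877
28367 = 4×6877 + 859
6877 = 8×859 + 5
859 = 171×5 + 4
5 = 1×4 + 1
4 = 4×1 + 0
Back-substitute:
1 = 5 − 4
1 = −859 + 172·5
1 = 172·6877 − 1377·859
1 = −1377·28367 + 5680·6877
1 = 5680·35244 − 7057·28367
So 28367·(-7057) ≡ 1 (mod 35244), hence d ≡ -7057 ≡ 28187 (mod 35244).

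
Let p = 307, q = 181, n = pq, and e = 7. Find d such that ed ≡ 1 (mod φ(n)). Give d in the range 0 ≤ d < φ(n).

39343

φ(n) = (p−1)(q−1) = 306·180 = 55080.
Need d with 7·d ≡ 1 (mod 55080). Apply the extended Euclidean algorithm:
55080 = 7868·7 + 4
7 = 1·4 + 3
4 = 1·3 + 1
3 = 3·1 + 0
Back-substitute:
1 = 4 − 3
1 = −7 + 2·4
1 = 2·55080 − 15737·7
So 7·(-15737) ≡ 1 (mod 55080), hence d ≡ -15737 ≡ 39343 (mod 55080).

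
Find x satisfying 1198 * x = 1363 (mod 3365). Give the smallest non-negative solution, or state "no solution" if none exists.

2751

First find gcd(1198, 3365):
3365 = 2×1198 + 969
1198 = 1×969 + 229
969 = 4×229 + 53
229 = 4×53 + 17
53 = 3×17 + 2
17 = 8×2 + 1
2 = 2×1 + 0
gcd = 1, so a unique solution mod 3365 exists.
Back-substitute for the Bézout coefficients:
1 = 17 − 8·2
1 = −8·53 + 25·17
1 = 25·229 − 108·53
1 = −108·969 + 457·229
1 = 457·1198 − 565·969
1 = −565·3365 + 1587·1198
So 1198·(1587) ≡ 1 (mod 3365), giving 1198⁻¹ ≡ 1587.
x ≡ 1198⁻¹·1363 ≡ 1587·1363 ≡ 2751 (mod 3365).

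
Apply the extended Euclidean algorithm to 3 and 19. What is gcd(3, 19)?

Euclidean algorithm:
19 = 6×3 + 1
3 = 3×1 + 0
gcd(3, 19) = 1.
Back-substituting:
1 = 19 − 6·3
So 1 = (1)·19 + (-6)·3.

1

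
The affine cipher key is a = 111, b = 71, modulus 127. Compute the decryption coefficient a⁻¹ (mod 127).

Extended Euclidean algorithm:
127 = 1·111 + 16
111 = 6·16 + 15
16 = 1·15 + 1
15 = 15·1 + 0
gcd = 1, so the inverse exists. Back-substitute:
1 = 16 − 15
1 = −111 + 7·16
1 = 7·127 − 8·111
So 111·(-8) ≡ 1 (mod 127), and -8 ≡ 119 (mod 127).

119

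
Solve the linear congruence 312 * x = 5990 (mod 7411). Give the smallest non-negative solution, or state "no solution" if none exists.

2252

First find gcd(312, 7411):
7411 = 23·312 + 235
312 = 1·235 + 77
235 = 3·77 + 4
77 = 19·4 + 1
4 = 4·1 + 0
gcd = 1, so a unique solution mod 7411 exists.
Back-substitute for the Bézout coefficients:
1 = 77 − 19·4
1 = −19·235 + 58·77
1 = 58·312 − 77·235
1 = −77·7411 + 1829·312
So 312·(1829) ≡ 1 (mod 7411), giving 312⁻¹ ≡ 1829.
x ≡ 312⁻¹·5990 ≡ 1829·5990 ≡ 2252 (mod 7411).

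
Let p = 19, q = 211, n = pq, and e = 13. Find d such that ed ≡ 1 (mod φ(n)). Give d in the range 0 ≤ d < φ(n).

φ(n) = (p−1)(q−1) = 18·210 = 3780.
Need d with 13·d ≡ 1 (mod 3780). Apply the extended Euclidean algorithm:
3780 = 290·13 + 10
13 = 1·10 + 3
10 = 3·3 + 1
3 = 3·1 + 0
Back-substitute:
1 = 10 − 3·3
1 = −3·13 + 4·10
1 = 4·3780 − 1163·13
So 13·(-1163) ≡ 1 (mod 3780), hence d ≡ -1163 ≡ 2617 (mod 3780).

2617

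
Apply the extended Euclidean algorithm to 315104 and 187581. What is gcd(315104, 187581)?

1

Euclidean algorithm:
315104 = 1·187581 + 127523
187581 = 1·127523 + 60058
127523 = 2·60058 + 7407
60058 = 8·7407 + 802
7407 = 9·802 + 189
802 = 4·189 + 46
189 = 4·46 + 5
46 = 9·5 + 1
5 = 5·1 + 0
gcd(315104, 187581) = 1.
Working backward:
1 = 46 − 9·5
1 = −9·189 + 37·46
1 = 37·802 − 157·189
1 = −157·7407 + 1450·802
1 = 1450·60058 − 11757·7407
1 = −11757·127523 + 24964·60058
1 = 24964·187581 − 36721·127523
1 = −36721·315104 + 61685·187581
So 1 = (-36721)·315104 + (61685)·187581.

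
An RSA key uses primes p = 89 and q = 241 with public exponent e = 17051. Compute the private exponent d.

21011

φ(n) = (p−1)(q−1) = 88·240 = 21120.
Need d with 17051·d ≡ 1 (mod 21120). Apply the extended Euclidean algorithm:
21120 = 1·17051 + 4069
17051 = 4·4069 + 775
4069 = 5·775 + 194
775 = 3·194 + 193
194 = 1·193 + 1
193 = 193·1 + 0
Back-substitute:
1 = 194 − 193
1 = −775 + 4·194
1 = 4·4069 − 21·775
1 = −21·17051 + 88·4069
1 = 88·21120 − 109·17051
So 17051·(-109) ≡ 1 (mod 21120), hence d ≡ -109 ≡ 21011 (mod 21120).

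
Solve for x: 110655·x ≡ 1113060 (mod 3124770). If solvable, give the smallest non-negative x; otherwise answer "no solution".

First find gcd(110655, 3124770):
3124770 = 28·110655 + 26430
110655 = 4·26430 + 4935
26430 = 5·4935 + 1755
4935 = 2·1755 + 1425
1755 = 1·1425 + 330
1425 = 4·330 + 105
330 = 3·105 + 15
105 = 7·15 + 0
gcd = 15 and 15 | 1113060, so solutions exist. Divide through by 15: 7377x ≡ 74204 (mod 208318).
Now find 7377⁻¹ mod 208318:
208318 = 28×7377 + 1762
7377 = 4×1762 + 329
1762 = 5×329 + 117
329 = 2×117 + 95
117 = 1×95 + 22
95 = 4×22 + 7
22 = 3×7 + 1
7 = 7×1 + 0
Back-substitute:
1 = 22 − 3·7
1 = −3·95 + 13·22
1 = 13·117 − 16·95
1 = −16·329 + 45·117
1 = 45·1762 − 241·329
1 = −241·7377 + 1009·1762
1 = 1009·208318 − 28493·7377
So 7377·(-28493) ≡ 1 (mod 208318), i.e. 7377⁻¹ ≡ 179825.
Then x ≡ 179825·74204 ≡ 133128 (mod 208318); the smallest non-negative solution is x = 133128.

133128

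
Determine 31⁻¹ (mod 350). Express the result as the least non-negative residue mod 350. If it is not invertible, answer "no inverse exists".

271

gcd(350, 31) by repeated division:
350 = 11*31 + 9
31 = 3*9 + 4
9 = 2*4 + 1
4 = 4*1 + 0
The gcd is 1. Working backward:
1 = 9 − 2·4
1 = −2·31 + 7·9
1 = 7·350 − 79·31
So 31·(-79) ≡ 1 (mod 350), and -79 ≡ 271 (mod 350).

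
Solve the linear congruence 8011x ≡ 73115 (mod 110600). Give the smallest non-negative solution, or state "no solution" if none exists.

First find gcd(8011, 110600):
110600 = 13·8011 + 6457
8011 = 1·6457 + 1554
6457 = 4·1554 + 241
1554 = 6·241 + 108
241 = 2·108 + 25
108 = 4·25 + 8
25 = 3·8 + 1
8 = 8·1 + 0
gcd = 1, so a unique solution mod 110600 exists.
Back-substitute for the Bézout coefficients:
1 = 25 − 3·8
1 = −3·108 + 13·25
1 = 13·241 − 29·108
1 = −29·1554 + 187·241
1 = 187·6457 − 777·1554
1 = −777·8011 + 964·6457
1 = 964·110600 − 13309·8011
So 8011·(-13309) ≡ 1 (mod 110600), giving 8011⁻¹ ≡ 97291.
x ≡ 8011⁻¹·73115 ≡ 97291·73115 ≡ 81865 (mod 110600).

81865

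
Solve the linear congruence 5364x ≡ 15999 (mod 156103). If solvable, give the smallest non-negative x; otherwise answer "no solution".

First find gcd(5364, 156103):
156103 = 29·5364 + 547
5364 = 9·547 + 441
547 = 1·441 + 106
441 = 4·106 + 17
106 = 6·17 + 4
17 = 4·4 + 1
4 = 4·1 + 0
gcd = 1, so a unique solution mod 156103 exists.
Back-substitute for the Bézout coefficients:
1 = 17 − 4·4
1 = −4·106 + 25·17
1 = 25·441 − 104·106
1 = −104·547 + 129·441
1 = 129·5364 − 1265·547
1 = −1265·156103 + 36814·5364
So 5364·(36814) ≡ 1 (mod 156103), giving 5364⁻¹ ≡ 36814.
x ≡ 5364⁻¹·15999 ≡ 36814·15999 ≡ 10567 (mod 156103).

10567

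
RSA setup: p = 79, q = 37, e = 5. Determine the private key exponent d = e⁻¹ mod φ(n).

φ(n) = (p−1)(q−1) = 78·36 = 2808.
Need d with 5·d ≡ 1 (mod 2808). Apply the extended Euclidean algorithm:
2808 = 561×5 + 3
5 = 1×3 + 2
3 = 1×2 + 1
2 = 2×1 + 0
Back-substitute:
1 = 3 − 2
1 = −5 + 2·3
1 = 2·2808 − 1123·5
So 5·(-1123) ≡ 1 (mod 2808), hence d ≡ -1123 ≡ 1685 (mod 2808).

1685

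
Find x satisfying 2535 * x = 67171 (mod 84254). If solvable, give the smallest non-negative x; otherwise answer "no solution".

First find gcd(2535, 84254):
84254 = 33*2535 + 599
2535 = 4*599 + 139
599 = 4*139 + 43
139 = 3*43 + 10
43 = 4*10 + 3
10 = 3*3 + 1
3 = 3*1 + 0
gcd = 1, so a unique solution mod 84254 exists.
Back-substitute for the Bézout coefficients:
1 = 10 − 3·3
1 = −3·43 + 13·10
1 = 13·139 − 42·43
1 = −42·599 + 181·139
1 = 181·2535 − 766·599
1 = −766·84254 + 25459·2535
So 2535·(25459) ≡ 1 (mod 84254), giving 2535⁻¹ ≡ 25459.
x ≡ 2535⁻¹·67171 ≡ 25459·67171 ≡ 3051 (mod 84254).

3051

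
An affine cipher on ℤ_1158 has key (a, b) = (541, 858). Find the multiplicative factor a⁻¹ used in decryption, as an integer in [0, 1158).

259

Extended Euclidean algorithm:
1158 = 2×541 + 76
541 = 7×76 + 9
76 = 8×9 + 4
9 = 2×4 + 1
4 = 4×1 + 0
gcd = 1, so the inverse exists. Back-substitute:
1 = 9 − 2·4
1 = −2·76 + 17·9
1 = 17·541 − 121·76
1 = −121·1158 + 259·541
So 541·259 ≡ 1 (mod 1158).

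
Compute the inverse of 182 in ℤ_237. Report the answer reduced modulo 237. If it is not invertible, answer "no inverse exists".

Extended Euclidean algorithm:
237 = 1*182 + 55
182 = 3*55 + 17
55 = 3*17 + 4
17 = 4*4 + 1
4 = 4*1 + 0
gcd = 1, so the inverse exists. Back-substitute:
1 = 17 − 4·4
1 = −4·55 + 13·17
1 = 13·182 − 43·55
1 = −43·237 + 56·182
So 182·56 ≡ 1 (mod 237).

56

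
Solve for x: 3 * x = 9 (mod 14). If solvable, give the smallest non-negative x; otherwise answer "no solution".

First find gcd(3, 14):
14 = 4×3 + 2
3 = 1×2 + 1
2 = 2×1 + 0
gcd = 1, so a unique solution mod 14 exists.
Back-substitute for the Bézout coefficients:
1 = 3 − 2
1 = −14 + 5·3
So 3·(5) ≡ 1 (mod 14), giving 3⁻¹ ≡ 5.
x ≡ 3⁻¹·9 ≡ 5·9 ≡ 3 (mod 14).

3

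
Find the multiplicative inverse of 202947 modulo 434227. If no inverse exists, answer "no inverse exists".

gcd(434227, 202947) by repeated division:
434227 = 2*202947 + 28333
202947 = 7*28333 + 4616
28333 = 6*4616 + 637
4616 = 7*637 + 157
637 = 4*157 + 9
157 = 17*9 + 4
9 = 2*4 + 1
4 = 4*1 + 0
Since gcd(202947, 434227) = 1, back-substitute to write 1 as a combination:
1 = 9 − 2·4
1 = −2·157 + 35·9
1 = 35·637 − 142·157
1 = −142·4616 + 1029·637
1 = 1029·28333 − 6316·4616
1 = −6316·202947 + 45241·28333
1 = 45241·434227 − 96798·202947
Thus 202947·(-96798) ≡ 1 (mod 434227); reducing, -96798 mod 434227 = 337429.

337429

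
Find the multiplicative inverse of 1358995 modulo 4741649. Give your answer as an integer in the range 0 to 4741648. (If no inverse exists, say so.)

Compute gcd(1358995, 4741649):
4741649 = 3·1358995 + 664664
1358995 = 2·664664 + 29667
664664 = 22·29667 + 11990
29667 = 2·11990 + 5687
11990 = 2·5687 + 616
5687 = 9·616 + 143
616 = 4·143 + 44
143 = 3·44 + 11
44 = 4·11 + 0
The gcd is 11, not 1, hence no inverse exists.

no inverse exists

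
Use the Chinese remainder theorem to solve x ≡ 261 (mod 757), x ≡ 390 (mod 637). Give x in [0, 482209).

13130

Write x = 261 + 757·k. Then 757·k ≡ 390 − 261 ≡ 129 (mod 637).
Need 757⁻¹ mod 637. Extended Euclid on (637, 120):
637 = 5×120 + 37
120 = 3×37 + 9
37 = 4×9 + 1
9 = 9×1 + 0
Back-substitute:
1 = 37 − 4·9
1 = −4·120 + 13·37
1 = 13·637 − 69·120
757⁻¹ ≡ 568 (mod 637), so k ≡ 568·129 ≡ 17 (mod 637).
x = 261 + 757·17 = 13130.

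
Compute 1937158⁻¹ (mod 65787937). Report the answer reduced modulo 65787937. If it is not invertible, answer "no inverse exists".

Apply the Euclidean algorithm to 65787937 and 1937158:
65787937 = 33*1937158 + 1861723
1937158 = 1*1861723 + 75435
1861723 = 24*75435 + 51283
75435 = 1*51283 + 24152
51283 = 2*24152 + 2979
24152 = 8*2979 + 320
2979 = 9*320 + 99
320 = 3*99 + 23
99 = 4*23 + 7
23 = 3*7 + 2
7 = 3*2 + 1
2 = 2*1 + 0
The gcd is 1. Working backward:
1 = 7 − 3·2
1 = −3·23 + 10·7
1 = 10·99 − 43·23
1 = −43·320 + 139·99
1 = 139·2979 − 1294·320
1 = −1294·24152 + 10491·2979
1 = 10491·51283 − 22276·24152
1 = −22276·75435 + 32767·51283
1 = 32767·1861723 − 808684·75435
1 = −808684·1937158 + 841451·1861723
1 = 841451·65787937 − 28576567·1937158
Hence 1937158⁻¹ ≡ -28576567 ≡ 37211370 (mod 65787937).

37211370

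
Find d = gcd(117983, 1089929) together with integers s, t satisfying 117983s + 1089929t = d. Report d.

Euclidean algorithm:
1089929 = 9×117983 + 28082
117983 = 4×28082 + 5655
28082 = 4×5655 + 5462
5655 = 1×5462 + 193
5462 = 28×193 + 58
193 = 3×58 + 19
58 = 3×19 + 1
19 = 19×1 + 0
gcd(117983, 1089929) = 1.
Working backward:
1 = 58 − 3·19
1 = −3·193 + 10·58
1 = 10·5462 − 283·193
1 = −283·5655 + 293·5462
1 = 293·28082 − 1455·5655
1 = −1455·117983 + 6113·28082
1 = 6113·1089929 − 56472·117983
So 1 = (6113)·1089929 + (-56472)·117983.

1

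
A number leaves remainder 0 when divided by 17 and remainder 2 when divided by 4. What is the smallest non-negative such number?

Write x = 0 + 17·k. Then 17·k ≡ 2 − 0 ≡ 2 (mod 4).
Need 17⁻¹ mod 4. Extended Euclid on (4, 1):
4 = 4*1 + 0
17⁻¹ ≡ 1 (mod 4), so k ≡ 1·2 ≡ 2 (mod 4).
x = 0 + 17·2 = 34.

34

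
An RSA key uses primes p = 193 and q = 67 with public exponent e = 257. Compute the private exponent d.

φ(n) = (p−1)(q−1) = 192·66 = 12672.
Need d with 257·d ≡ 1 (mod 12672). Apply the extended Euclidean algorithm:
12672 = 49×257 + 79
257 = 3×79 + 20
79 = 3×20 + 19
20 = 1×19 + 1
19 = 19×1 + 0
Back-substitute:
1 = 20 − 19
1 = −79 + 4·20
1 = 4·257 − 13·79
1 = −13·12672 + 641·257
So 257·641 ≡ 1 (mod 12672), hence d = 641.

641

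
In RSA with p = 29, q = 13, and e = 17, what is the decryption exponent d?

φ(n) = (p−1)(q−1) = 28·12 = 336.
Need d with 17·d ≡ 1 (mod 336). Apply the extended Euclidean algorithm:
336 = 19*17 + 13
17 = 1*13 + 4
13 = 3*4 + 1
4 = 4*1 + 0
Back-substitute:
1 = 13 − 3·4
1 = −3·17 + 4·13
1 = 4·336 − 79·17
So 17·(-79) ≡ 1 (mod 336), hence d ≡ -79 ≡ 257 (mod 336).

257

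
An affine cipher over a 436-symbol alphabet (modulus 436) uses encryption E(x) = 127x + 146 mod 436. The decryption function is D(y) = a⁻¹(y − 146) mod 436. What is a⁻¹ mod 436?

103

gcd(436, 127) by repeated division:
436 = 3·127 + 55
127 = 2·55 + 17
55 = 3·17 + 4
17 = 4·4 + 1
4 = 4·1 + 0
Since gcd(127, 436) = 1, back-substitute to write 1 as a combination:
1 = 17 − 4·4
1 = −4·55 + 13·17
1 = 13·127 − 30·55
1 = −30·436 + 103·127
So 127·103 ≡ 1 (mod 436).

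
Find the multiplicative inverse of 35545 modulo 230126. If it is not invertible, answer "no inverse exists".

175639

Apply the Euclidean algorithm to 230126 and 35545:
230126 = 6·35545 + 16856
35545 = 2·16856 + 1833
16856 = 9·1833 + 359
1833 = 5·359 + 38
359 = 9·38 + 17
38 = 2·17 + 4
17 = 4·4 + 1
4 = 4·1 + 0
The gcd is 1. Working backward:
1 = 17 − 4·4
1 = −4·38 + 9·17
1 = 9·359 − 85·38
1 = −85·1833 + 434·359
1 = 434·16856 − 3991·1833
1 = −3991·35545 + 8416·16856
1 = 8416·230126 − 54487·35545
Hence 35545⁻¹ ≡ -54487 ≡ 175639 (mod 230126).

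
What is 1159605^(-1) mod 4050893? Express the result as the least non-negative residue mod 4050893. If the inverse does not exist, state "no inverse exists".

3388811

Apply the Euclidean algorithm to 4050893 and 1159605:
4050893 = 3*1159605 + 572078
1159605 = 2*572078 + 15449
572078 = 37*15449 + 465
15449 = 33*465 + 104
465 = 4*104 + 49
104 = 2*49 + 6
49 = 8*6 + 1
6 = 6*1 + 0
gcd = 1, so the inverse exists. Back-substitute:
1 = 49 − 8·6
1 = −8·104 + 17·49
1 = 17·465 − 76·104
1 = −76·15449 + 2525·465
1 = 2525·572078 − 93501·15449
1 = −93501·1159605 + 189527·572078
1 = 189527·4050893 − 662082·1159605
Hence 1159605⁻¹ ≡ -662082 ≡ 3388811 (mod 4050893).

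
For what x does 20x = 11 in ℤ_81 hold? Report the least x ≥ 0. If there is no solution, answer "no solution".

37

First find gcd(20, 81):
81 = 4×20 + 1
20 = 20×1 + 0
gcd = 1, so a unique solution mod 81 exists.
Back-substitute for the Bézout coefficients:
1 = 81 − 4·20
So 20·(-4) ≡ 1 (mod 81), giving 20⁻¹ ≡ 77.
x ≡ 20⁻¹·11 ≡ 77·11 ≡ 37 (mod 81).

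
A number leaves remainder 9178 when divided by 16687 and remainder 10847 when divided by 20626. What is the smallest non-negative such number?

Write x = 9178 + 16687·k. Then 16687·k ≡ 10847 − 9178 ≡ 1669 (mod 20626).
Need 16687⁻¹ mod 20626. Extended Euclid on (20626, 16687):
20626 = 1*16687 + 3939
16687 = 4*3939 + 931
3939 = 4*931 + 215
931 = 4*215 + 71
215 = 3*71 + 2
71 = 35*2 + 1
2 = 2*1 + 0
Back-substitute:
1 = 71 − 35·2
1 = −35·215 + 106·71
1 = 106·931 − 459·215
1 = −459·3939 + 1942·931
1 = 1942·16687 − 8227·3939
1 = −8227·20626 + 10169·16687
16687⁻¹ ≡ 10169 (mod 20626), so k ≡ 10169·1669 ≡ 17489 (mod 20626).
x = 9178 + 16687·17489 = 291848121.

291848121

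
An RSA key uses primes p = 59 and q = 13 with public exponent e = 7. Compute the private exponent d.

199

φ(n) = (p−1)(q−1) = 58·12 = 696.
Need d with 7·d ≡ 1 (mod 696). Apply the extended Euclidean algorithm:
696 = 99*7 + 3
7 = 2*3 + 1
3 = 3*1 + 0
Back-substitute:
1 = 7 − 2·3
1 = −2·696 + 199·7
So 7·199 ≡ 1 (mod 696), hence d = 199.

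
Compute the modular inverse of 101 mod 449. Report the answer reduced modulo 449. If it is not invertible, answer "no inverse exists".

409

Extended Euclidean algorithm:
449 = 4*101 + 45
101 = 2*45 + 11
45 = 4*11 + 1
11 = 11*1 + 0
The gcd is 1. Working backward:
1 = 45 − 4·11
1 = −4·101 + 9·45
1 = 9·449 − 40·101
Hence 101⁻¹ ≡ -40 ≡ 409 (mod 449).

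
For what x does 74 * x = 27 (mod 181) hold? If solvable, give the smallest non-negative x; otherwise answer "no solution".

First find gcd(74, 181):
181 = 2·74 + 33
74 = 2·33 + 8
33 = 4·8 + 1
8 = 8·1 + 0
gcd = 1, so a unique solution mod 181 exists.
Back-substitute for the Bézout coefficients:
1 = 33 − 4·8
1 = −4·74 + 9·33
1 = 9·181 − 22·74
So 74·(-22) ≡ 1 (mod 181), giving 74⁻¹ ≡ 159.
x ≡ 74⁻¹·27 ≡ 159·27 ≡ 130 (mod 181).

130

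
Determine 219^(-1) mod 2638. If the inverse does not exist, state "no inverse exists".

2373

Apply the Euclidean algorithm to 2638 and 219:
2638 = 12×219 + 10
219 = 21×10 + 9
10 = 1×9 + 1
9 = 9×1 + 0
Since gcd(219, 2638) = 1, back-substitute to write 1 as a combination:
1 = 10 − 9
1 = −219 + 22·10
1 = 22·2638 − 265·219
Thus 219·(-265) ≡ 1 (mod 2638); reducing, -265 mod 2638 = 2373.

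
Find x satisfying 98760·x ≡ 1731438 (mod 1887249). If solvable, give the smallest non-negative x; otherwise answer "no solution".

66098

First find gcd(98760, 1887249):
1887249 = 19×98760 + 10809
98760 = 9×10809 + 1479
10809 = 7×1479 + 456
1479 = 3×456 + 111
456 = 4×111 + 12
111 = 9×12 + 3
12 = 4×3 + 0
gcd = 3 and 3 | 1731438, so solutions exist. Divide through by 3: 32920x ≡ 577146 (mod 629083).
Now find 32920⁻¹ mod 629083:
629083 = 19×32920 + 3603
32920 = 9×3603 + 493
3603 = 7×493 + 152
493 = 3×152 + 37
152 = 4×37 + 4
37 = 9×4 + 1
4 = 4×1 + 0
Back-substitute:
1 = 37 − 9·4
1 = −9·152 + 37·37
1 = 37·493 − 120·152
1 = −120·3603 + 877·493
1 = 877·32920 − 8013·3603
1 = −8013·629083 + 153124·32920
So 32920⁻¹ ≡ 153124 (mod 629083).
Then x ≡ 153124·577146 ≡ 66098 (mod 629083); the smallest non-negative solution is x = 66098.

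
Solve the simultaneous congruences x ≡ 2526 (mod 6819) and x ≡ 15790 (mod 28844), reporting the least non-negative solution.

Write x = 2526 + 6819·k. Then 6819·k ≡ 15790 − 2526 ≡ 13264 (mod 28844).
Need 6819⁻¹ mod 28844. Extended Euclid on (28844, 6819):
28844 = 4×6819 + 1568
6819 = 4×1568 + 547
1568 = 2×547 + 474
547 = 1×474 + 73
474 = 6×73 + 36
73 = 2×36 + 1
36 = 36×1 + 0
Back-substitute:
1 = 73 − 2·36
1 = −2·474 + 13·73
1 = 13·547 − 15·474
1 = −15·1568 + 43·547
1 = 43·6819 − 187·1568
1 = −187·28844 + 791·6819
6819⁻¹ ≡ 791 (mod 28844), so k ≡ 791·13264 ≡ 21452 (mod 28844).
x = 2526 + 6819·21452 = 146283714.

146283714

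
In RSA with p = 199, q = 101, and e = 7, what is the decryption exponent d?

14143

φ(n) = (p−1)(q−1) = 198·100 = 19800.
Need d with 7·d ≡ 1 (mod 19800). Apply the extended Euclidean algorithm:
19800 = 2828·7 + 4
7 = 1·4 + 3
4 = 1·3 + 1
3 = 3·1 + 0
Back-substitute:
1 = 4 − 3
1 = −7 + 2·4
1 = 2·19800 − 5657·7
So 7·(-5657) ≡ 1 (mod 19800), hence d ≡ -5657 ≡ 14143 (mod 19800).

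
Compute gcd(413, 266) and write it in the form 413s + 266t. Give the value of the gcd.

7

Apply Euclid's algorithm to 413 and 266:
413 = 1*266 + 147
266 = 1*147 + 119
147 = 1*119 + 28
119 = 4*28 + 7
28 = 4*7 + 0
gcd(413, 266) = 7.
Back-substituting:
7 = 119 − 4·28
7 = −4·147 + 5·119
7 = 5·266 − 9·147
7 = −9·413 + 14·266
So 7 = (-9)·413 + (14)·266.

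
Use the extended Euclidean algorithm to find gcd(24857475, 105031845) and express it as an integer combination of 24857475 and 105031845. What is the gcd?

Repeated division:
105031845 = 4·24857475 + 5601945
24857475 = 4·5601945 + 2449695
5601945 = 2·2449695 + 702555
2449695 = 3·702555 + 342030
702555 = 2·342030 + 18495
342030 = 18·18495 + 9120
18495 = 2·9120 + 255
9120 = 35·255 + 195
255 = 1·195 + 60
195 = 3·60 + 15
60 = 4·15 + 0
gcd(24857475, 105031845) = 15.
Express as a combination:
15 = 195 − 3·60
15 = −3·255 + 4·195
15 = 4·9120 − 143·255
15 = −143·18495 + 290·9120
15 = 290·342030 − 5363·18495
15 = −5363·702555 + 11016·342030
15 = 11016·2449695 − 38411·702555
15 = −38411·5601945 + 87838·2449695
15 = 87838·24857475 − 389763·5601945
15 = −389763·105031845 + 1646890·24857475
So 15 = (-389763)·105031845 + (1646890)·24857475.

15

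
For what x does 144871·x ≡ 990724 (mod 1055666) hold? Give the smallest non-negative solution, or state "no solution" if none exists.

392270

First find gcd(144871, 1055666):
1055666 = 7*144871 + 41569
144871 = 3*41569 + 20164
41569 = 2*20164 + 1241
20164 = 16*1241 + 308
1241 = 4*308 + 9
308 = 34*9 + 2
9 = 4*2 + 1
2 = 2*1 + 0
gcd = 1, so a unique solution mod 1055666 exists.
Back-substitute for the Bézout coefficients:
1 = 9 − 4·2
1 = −4·308 + 137·9
1 = 137·1241 − 552·308
1 = −552·20164 + 8969·1241
1 = 8969·41569 − 18490·20164
1 = −18490·144871 + 64439·41569
1 = 64439·1055666 − 469563·144871
So 144871·(-469563) ≡ 1 (mod 1055666), giving 144871⁻¹ ≡ 586103.
x ≡ 144871⁻¹·990724 ≡ 586103·990724 ≡ 392270 (mod 1055666).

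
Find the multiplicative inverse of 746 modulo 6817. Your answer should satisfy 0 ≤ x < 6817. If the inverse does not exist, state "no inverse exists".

2184

Run Euclid on (6817, 746):
6817 = 9×746 + 103
746 = 7×103 + 25
103 = 4×25 + 3
25 = 8×3 + 1
3 = 3×1 + 0
The gcd is 1. Working backward:
1 = 25 − 8·3
1 = −8·103 + 33·25
1 = 33·746 − 239·103
1 = −239·6817 + 2184·746
So 746·2184 ≡ 1 (mod 6817).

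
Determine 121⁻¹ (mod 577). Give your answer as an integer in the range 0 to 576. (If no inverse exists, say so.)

62

Extended Euclidean algorithm:
577 = 4×121 + 93
121 = 1×93 + 28
93 = 3×28 + 9
28 = 3×9 + 1
9 = 9×1 + 0
Since gcd(121, 577) = 1, back-substitute to write 1 as a combination:
1 = 28 − 3·9
1 = −3·93 + 10·28
1 = 10·121 − 13·93
1 = −13·577 + 62·121
So 121·62 ≡ 1 (mod 577).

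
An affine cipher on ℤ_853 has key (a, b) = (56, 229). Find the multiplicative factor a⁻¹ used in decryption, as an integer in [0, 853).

655

Apply the Euclidean algorithm to 853 and 56:
853 = 15*56 + 13
56 = 4*13 + 4
13 = 3*4 + 1
4 = 4*1 + 0
gcd = 1, so the inverse exists. Back-substitute:
1 = 13 − 3·4
1 = −3·56 + 13·13
1 = 13·853 − 198·56
Hence 56⁻¹ ≡ -198 ≡ 655 (mod 853).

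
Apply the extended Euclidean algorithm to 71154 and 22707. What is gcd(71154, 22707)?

9

Euclidean algorithm:
71154 = 3*22707 + 3033
22707 = 7*3033 + 1476
3033 = 2*1476 + 81
1476 = 18*81 + 18
81 = 4*18 + 9
18 = 2*9 + 0
gcd(71154, 22707) = 9.
Express as a combination:
9 = 81 − 4·18
9 = −4·1476 + 73·81
9 = 73·3033 − 150·1476
9 = −150·22707 + 1123·3033
9 = 1123·71154 − 3519·22707
So 9 = (1123)·71154 + (-3519)·22707.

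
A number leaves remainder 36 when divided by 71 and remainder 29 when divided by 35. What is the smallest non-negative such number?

Write x = 36 + 71·k. Then 71·k ≡ 29 − 36 ≡ 28 (mod 35).
Need 71⁻¹ mod 35. Extended Euclid on (35, 1):
35 = 35×1 + 0
71⁻¹ ≡ 1 (mod 35), so k ≡ 1·28 ≡ 28 (mod 35).
x = 36 + 71·28 = 2024.

2024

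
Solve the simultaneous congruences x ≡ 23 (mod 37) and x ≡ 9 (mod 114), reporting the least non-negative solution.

Write x = 23 + 37·k. Then 37·k ≡ 9 − 23 ≡ 100 (mod 114).
Need 37⁻¹ mod 114. Extended Euclid on (114, 37):
114 = 3*37 + 3
37 = 12*3 + 1
3 = 3*1 + 0
Back-substitute:
1 = 37 − 12·3
1 = −12·114 + 37·37
37⁻¹ ≡ 37 (mod 114), so k ≡ 37·100 ≡ 52 (mod 114).
x = 23 + 37·52 = 1947.

1947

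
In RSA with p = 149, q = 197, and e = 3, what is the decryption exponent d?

φ(n) = (p−1)(q−1) = 148·196 = 29008.
Need d with 3·d ≡ 1 (mod 29008). Apply the extended Euclidean algorithm:
29008 = 9669×3 + 1
3 = 3×1 + 0
Back-substitute:
1 = 29008 − 9669·3
So 3·(-9669) ≡ 1 (mod 29008), hence d ≡ -9669 ≡ 19339 (mod 29008).

19339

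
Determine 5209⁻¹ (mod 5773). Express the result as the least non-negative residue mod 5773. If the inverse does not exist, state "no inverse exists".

Run Euclid on (5773, 5209):
5773 = 1*5209 + 564
5209 = 9*564 + 133
564 = 4*133 + 32
133 = 4*32 + 5
32 = 6*5 + 2
5 = 2*2 + 1
2 = 2*1 + 0
The gcd is 1. Working backward:
1 = 5 − 2·2
1 = −2·32 + 13·5
1 = 13·133 − 54·32
1 = −54·564 + 229·133
1 = 229·5209 − 2115·564
1 = −2115·5773 + 2344·5209
So 5209·2344 ≡ 1 (mod 5773).

2344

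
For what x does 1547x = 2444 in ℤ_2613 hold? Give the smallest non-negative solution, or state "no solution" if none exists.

First find gcd(1547, 2613):
2613 = 1×1547 + 1066
1547 = 1×1066 + 481
1066 = 2×481 + 104
481 = 4×104 + 65
104 = 1×65 + 39
65 = 1×39 + 26
39 = 1×26 + 13
26 = 2×13 + 0
gcd = 13 and 13 | 2444, so solutions exist. Divide through by 13: 119x ≡ 188 (mod 201).
Now find 119⁻¹ mod 201:
201 = 1·119 + 82
119 = 1·82 + 37
82 = 2·37 + 8
37 = 4·8 + 5
8 = 1·5 + 3
5 = 1·3 + 2
3 = 1·2 + 1
2 = 2·1 + 0
Back-substitute:
1 = 3 − 2
1 = −5 + 2·3
1 = 2·8 − 3·5
1 = −3·37 + 14·8
1 = 14·82 − 31·37
1 = −31·119 + 45·82
1 = 45·201 − 76·119
So 119·(-76) ≡ 1 (mod 201), i.e. 119⁻¹ ≡ 125.
Then x ≡ 125·188 ≡ 184 (mod 201); the smallest non-negative solution is x = 184.

184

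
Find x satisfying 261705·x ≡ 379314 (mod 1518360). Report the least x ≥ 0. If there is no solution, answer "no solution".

gcd(261705, 1518360):
1518360 = 5·261705 + 209835
261705 = 1·209835 + 51870
209835 = 4·51870 + 2355
51870 = 22·2355 + 60
2355 = 39·60 + 15
60 = 4·15 + 0
gcd = 15, but 15 ∤ 379314, so the congruence has no solution.

no solution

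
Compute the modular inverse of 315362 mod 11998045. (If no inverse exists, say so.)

9165838

gcd(11998045, 315362) by repeated division:
11998045 = 38*315362 + 14289
315362 = 22*14289 + 1004
14289 = 14*1004 + 233
1004 = 4*233 + 72
233 = 3*72 + 17
72 = 4*17 + 4
17 = 4*4 + 1
4 = 4*1 + 0
gcd = 1, so the inverse exists. Back-substitute:
1 = 17 − 4·4
1 = −4·72 + 17·17
1 = 17·233 − 55·72
1 = −55·1004 + 237·233
1 = 237·14289 − 3373·1004
1 = −3373·315362 + 74443·14289
1 = 74443·11998045 − 2832207·315362
Thus 315362·(-2832207) ≡ 1 (mod 11998045); reducing, -2832207 mod 11998045 = 9165838.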